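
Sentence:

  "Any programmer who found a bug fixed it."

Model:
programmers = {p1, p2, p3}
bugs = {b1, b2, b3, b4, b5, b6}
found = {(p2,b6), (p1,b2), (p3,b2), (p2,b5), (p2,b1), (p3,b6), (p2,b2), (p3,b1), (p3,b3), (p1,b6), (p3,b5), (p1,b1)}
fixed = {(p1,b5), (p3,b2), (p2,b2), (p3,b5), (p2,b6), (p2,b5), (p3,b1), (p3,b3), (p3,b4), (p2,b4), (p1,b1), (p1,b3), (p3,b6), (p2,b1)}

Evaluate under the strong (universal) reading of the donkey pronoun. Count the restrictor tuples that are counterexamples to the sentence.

"it" takes "a bug" as antecedent — a donkey pronoun bound across the clause boundary.
Strong reading: for every (p,b) with found(p,b), fixed(p,b).
Restrictor pairs: (p1,b1) ✓  (p1,b2) ✗  (p1,b6) ✗  (p2,b1) ✓  (p2,b2) ✓  (p2,b5) ✓  (p2,b6) ✓  (p3,b1) ✓  (p3,b2) ✓  (p3,b3) ✓  (p3,b5) ✓  (p3,b6) ✓
Counterexamples (restrictor pairs failing the scope): 2.

2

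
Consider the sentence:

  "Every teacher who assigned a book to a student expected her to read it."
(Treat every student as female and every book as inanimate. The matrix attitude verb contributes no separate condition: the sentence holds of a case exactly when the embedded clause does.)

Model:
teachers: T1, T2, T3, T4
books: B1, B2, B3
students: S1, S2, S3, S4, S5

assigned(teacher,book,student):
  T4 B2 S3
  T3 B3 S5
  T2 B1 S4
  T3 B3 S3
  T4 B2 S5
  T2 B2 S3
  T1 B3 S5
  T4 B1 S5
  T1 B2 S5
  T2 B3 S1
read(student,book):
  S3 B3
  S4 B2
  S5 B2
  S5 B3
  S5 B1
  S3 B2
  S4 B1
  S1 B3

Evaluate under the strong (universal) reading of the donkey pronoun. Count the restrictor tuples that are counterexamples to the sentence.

0

"her" takes "a student" as antecedent and "it" takes "a book"; both are donkey pronouns co-varying with the restrictor.
Strong reading: for every (t,b,s) with assigned(t,b,s), read(s,b).
Restrictor triples: (T1,B2,S5)→read(S5,B2) ✓  (T1,B3,S5)→read(S5,B3) ✓  (T2,B1,S4)→read(S4,B1) ✓  (T2,B2,S3)→read(S3,B2) ✓  (T2,B3,S1)→read(S1,B3) ✓  (T3,B3,S3)→read(S3,B3) ✓  (T3,B3,S5)→read(S5,B3) ✓  (T4,B1,S5)→read(S5,B1) ✓  (T4,B2,S3)→read(S3,B2) ✓  (T4,B2,S5)→read(S5,B2) ✓
Counterexamples (restrictor triples failing the scope): 0.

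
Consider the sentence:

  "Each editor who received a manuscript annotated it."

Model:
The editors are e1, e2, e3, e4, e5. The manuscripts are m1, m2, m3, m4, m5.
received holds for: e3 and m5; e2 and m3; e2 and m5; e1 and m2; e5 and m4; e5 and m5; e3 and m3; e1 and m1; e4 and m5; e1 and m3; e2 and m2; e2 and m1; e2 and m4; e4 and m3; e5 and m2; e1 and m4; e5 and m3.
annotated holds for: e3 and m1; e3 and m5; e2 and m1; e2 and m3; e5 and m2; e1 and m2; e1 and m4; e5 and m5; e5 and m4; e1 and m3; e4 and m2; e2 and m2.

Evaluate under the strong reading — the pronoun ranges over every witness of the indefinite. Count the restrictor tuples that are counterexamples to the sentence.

7

"it" takes "a manuscript" as antecedent — a donkey pronoun bound across the clause boundary.
Strong reading: for every (e,m) with received(e,m), annotated(e,m).
Restrictor pairs: (e1,m1) ✗  (e1,m2) ✓  (e1,m3) ✓  (e1,m4) ✓  (e2,m1) ✓  (e2,m2) ✓  (e2,m3) ✓  (e2,m4) ✗  (e2,m5) ✗  (e3,m3) ✗  (e3,m5) ✓  (e4,m3) ✗  (e4,m5) ✗  (e5,m2) ✓  (e5,m3) ✗  (e5,m4) ✓  (e5,m5) ✓
Counterexamples (restrictor pairs failing the scope): 7.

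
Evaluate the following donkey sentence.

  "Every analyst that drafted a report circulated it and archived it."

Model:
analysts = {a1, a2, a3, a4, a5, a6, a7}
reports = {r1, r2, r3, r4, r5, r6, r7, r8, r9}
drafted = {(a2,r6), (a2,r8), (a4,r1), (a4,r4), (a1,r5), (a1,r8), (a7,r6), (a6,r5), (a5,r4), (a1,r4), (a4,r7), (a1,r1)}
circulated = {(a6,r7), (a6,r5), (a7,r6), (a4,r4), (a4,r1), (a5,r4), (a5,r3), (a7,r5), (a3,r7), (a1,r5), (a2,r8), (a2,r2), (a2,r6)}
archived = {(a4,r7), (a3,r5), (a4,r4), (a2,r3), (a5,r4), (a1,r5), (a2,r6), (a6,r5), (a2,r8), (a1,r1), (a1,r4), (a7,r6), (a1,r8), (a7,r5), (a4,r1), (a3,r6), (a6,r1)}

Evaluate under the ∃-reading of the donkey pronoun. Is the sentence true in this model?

"it" takes "a report" as antecedent — a donkey pronoun bound across the clause boundary.
Weak reading: every analyst a with some drafted-report has at least one drafted-report r such that circulated(a,r) ∧ archived(a,r).
Per analyst: a1:✓  a2:✓  a4:✓  a5:✓  a6:✓  a7:✓
Every analyst in the restrictor has a witness.

True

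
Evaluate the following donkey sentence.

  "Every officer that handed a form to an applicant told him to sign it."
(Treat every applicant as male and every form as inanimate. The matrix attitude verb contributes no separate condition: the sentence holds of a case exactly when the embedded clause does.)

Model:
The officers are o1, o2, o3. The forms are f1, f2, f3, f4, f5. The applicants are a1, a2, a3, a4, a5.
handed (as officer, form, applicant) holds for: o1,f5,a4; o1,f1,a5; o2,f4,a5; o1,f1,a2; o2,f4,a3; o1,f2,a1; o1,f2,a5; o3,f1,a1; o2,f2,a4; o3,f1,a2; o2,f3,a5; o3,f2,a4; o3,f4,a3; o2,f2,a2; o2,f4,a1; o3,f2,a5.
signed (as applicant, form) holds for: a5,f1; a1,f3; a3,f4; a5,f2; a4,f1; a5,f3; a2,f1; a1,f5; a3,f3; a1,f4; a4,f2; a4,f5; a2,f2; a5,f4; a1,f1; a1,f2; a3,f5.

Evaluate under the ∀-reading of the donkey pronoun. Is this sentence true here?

True

"him" takes "an applicant" as antecedent and "it" takes "a form"; both are donkey pronouns co-varying with the restrictor.
Strong reading: for every (o,f,a) with handed(o,f,a), signed(a,f).
Restrictor triples: (o1,f1,a2)→signed(a2,f1) ✓  (o1,f1,a5)→signed(a5,f1) ✓  (o1,f2,a1)→signed(a1,f2) ✓  (o1,f2,a5)→signed(a5,f2) ✓  (o1,f5,a4)→signed(a4,f5) ✓  (o2,f2,a2)→signed(a2,f2) ✓  (o2,f2,a4)→signed(a4,f2) ✓  (o2,f3,a5)→signed(a5,f3) ✓  (o2,f4,a1)→signed(a1,f4) ✓  (o2,f4,a3)→signed(a3,f4) ✓  (o2,f4,a5)→signed(a5,f4) ✓  (o3,f1,a1)→signed(a1,f1) ✓  (o3,f1,a2)→signed(a2,f1) ✓  (o3,f2,a4)→signed(a4,f2) ✓  (o3,f2,a5)→signed(a5,f2) ✓  (o3,f4,a3)→signed(a3,f4) ✓
Every restrictor triple satisfies the scope.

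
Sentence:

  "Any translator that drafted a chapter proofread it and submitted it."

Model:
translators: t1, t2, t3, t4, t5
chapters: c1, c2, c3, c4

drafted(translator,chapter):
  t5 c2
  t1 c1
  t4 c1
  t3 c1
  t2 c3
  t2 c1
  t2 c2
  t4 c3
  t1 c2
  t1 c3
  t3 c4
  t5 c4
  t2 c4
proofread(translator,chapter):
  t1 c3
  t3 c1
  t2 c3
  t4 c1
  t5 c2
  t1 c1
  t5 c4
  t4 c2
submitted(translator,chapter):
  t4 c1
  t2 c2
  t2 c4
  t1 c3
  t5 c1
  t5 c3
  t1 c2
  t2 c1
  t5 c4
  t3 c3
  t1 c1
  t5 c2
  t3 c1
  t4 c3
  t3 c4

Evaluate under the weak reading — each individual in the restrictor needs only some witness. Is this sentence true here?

False

"it" takes "a chapter" as antecedent — a donkey pronoun bound across the clause boundary.
Weak reading: every translator t with some drafted-chapter has at least one drafted-chapter c such that proofread(t,c) ∧ submitted(t,c).
Per translator: t1:✓  t2:✗  t3:✓  t4:✓  t5:✓
t2 has no witness among its drafted-chapters.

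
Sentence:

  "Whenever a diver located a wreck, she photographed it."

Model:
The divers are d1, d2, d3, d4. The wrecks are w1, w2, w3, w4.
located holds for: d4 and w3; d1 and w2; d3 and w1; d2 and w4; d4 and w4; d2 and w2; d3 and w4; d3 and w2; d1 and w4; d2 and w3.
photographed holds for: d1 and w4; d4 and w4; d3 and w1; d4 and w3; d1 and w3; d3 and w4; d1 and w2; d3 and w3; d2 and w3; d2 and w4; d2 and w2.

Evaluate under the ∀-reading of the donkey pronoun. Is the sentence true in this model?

"it" takes "a wreck" as antecedent — a donkey pronoun bound across the clause boundary.
Strong reading: for every (d,w) with located(d,w), photographed(d,w).
Restrictor pairs: (d1,w2) ✓  (d1,w4) ✓  (d2,w2) ✓  (d2,w3) ✓  (d2,w4) ✓  (d3,w1) ✓  (d3,w2) ✗  (d3,w4) ✓  (d4,w3) ✓  (d4,w4) ✓
Counterexample: (d3,w2) is in located but fails the scope.

False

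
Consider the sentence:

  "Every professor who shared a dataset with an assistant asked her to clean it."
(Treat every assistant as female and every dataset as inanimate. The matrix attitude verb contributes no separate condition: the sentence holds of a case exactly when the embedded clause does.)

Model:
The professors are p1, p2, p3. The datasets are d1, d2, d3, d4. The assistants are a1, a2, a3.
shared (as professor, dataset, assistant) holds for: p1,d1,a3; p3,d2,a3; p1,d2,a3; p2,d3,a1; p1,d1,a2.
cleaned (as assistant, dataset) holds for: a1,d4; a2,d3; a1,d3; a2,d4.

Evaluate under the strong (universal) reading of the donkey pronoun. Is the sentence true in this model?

"her" takes "an assistant" as antecedent and "it" takes "a dataset"; both are donkey pronouns co-varying with the restrictor.
Strong reading: for every (p,d,a) with shared(p,d,a), cleaned(a,d).
Restrictor triples: (p1,d1,a2)→cleaned(a2,d1) ✗  (p1,d1,a3)→cleaned(a3,d1) ✗  (p1,d2,a3)→cleaned(a3,d2) ✗  (p2,d3,a1)→cleaned(a1,d3) ✓  (p3,d2,a3)→cleaned(a3,d2) ✗
Counterexample: (p1,d1,a2) — cleaned(a2,d1) does not hold.

False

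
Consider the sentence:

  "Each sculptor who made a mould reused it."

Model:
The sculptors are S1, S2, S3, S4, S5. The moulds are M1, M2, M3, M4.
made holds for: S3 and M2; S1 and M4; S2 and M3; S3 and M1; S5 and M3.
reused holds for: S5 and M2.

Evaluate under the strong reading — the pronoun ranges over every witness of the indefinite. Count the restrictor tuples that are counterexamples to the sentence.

5

"it" takes "a mould" as antecedent — a donkey pronoun bound across the clause boundary.
Strong reading: for every (s,m) with made(s,m), reused(s,m).
Restrictor pairs: (S1,M4) ✗  (S2,M3) ✗  (S3,M1) ✗  (S3,M2) ✗  (S5,M3) ✗
Counterexamples (restrictor pairs failing the scope): 5.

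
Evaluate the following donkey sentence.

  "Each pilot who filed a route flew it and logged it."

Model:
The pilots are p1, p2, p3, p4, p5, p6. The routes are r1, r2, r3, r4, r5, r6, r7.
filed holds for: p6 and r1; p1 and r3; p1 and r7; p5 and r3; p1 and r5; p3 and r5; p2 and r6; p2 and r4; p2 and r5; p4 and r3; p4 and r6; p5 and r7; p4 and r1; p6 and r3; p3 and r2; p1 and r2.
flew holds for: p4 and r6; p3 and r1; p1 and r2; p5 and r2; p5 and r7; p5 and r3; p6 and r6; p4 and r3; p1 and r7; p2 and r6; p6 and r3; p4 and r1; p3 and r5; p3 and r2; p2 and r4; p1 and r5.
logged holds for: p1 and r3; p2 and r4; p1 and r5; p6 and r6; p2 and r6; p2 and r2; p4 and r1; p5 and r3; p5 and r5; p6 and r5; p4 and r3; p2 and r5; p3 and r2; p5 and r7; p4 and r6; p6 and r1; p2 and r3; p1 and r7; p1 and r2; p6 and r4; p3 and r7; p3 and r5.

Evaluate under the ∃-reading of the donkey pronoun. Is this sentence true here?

False

"it" takes "a route" as antecedent — a donkey pronoun bound across the clause boundary.
Weak reading: every pilot p with some filed-route has at least one filed-route r such that flew(p,r) ∧ logged(p,r).
Per pilot: p1:✓  p2:✓  p3:✓  p4:✓  p5:✓  p6:✗
p6 has no witness among its filed-routes.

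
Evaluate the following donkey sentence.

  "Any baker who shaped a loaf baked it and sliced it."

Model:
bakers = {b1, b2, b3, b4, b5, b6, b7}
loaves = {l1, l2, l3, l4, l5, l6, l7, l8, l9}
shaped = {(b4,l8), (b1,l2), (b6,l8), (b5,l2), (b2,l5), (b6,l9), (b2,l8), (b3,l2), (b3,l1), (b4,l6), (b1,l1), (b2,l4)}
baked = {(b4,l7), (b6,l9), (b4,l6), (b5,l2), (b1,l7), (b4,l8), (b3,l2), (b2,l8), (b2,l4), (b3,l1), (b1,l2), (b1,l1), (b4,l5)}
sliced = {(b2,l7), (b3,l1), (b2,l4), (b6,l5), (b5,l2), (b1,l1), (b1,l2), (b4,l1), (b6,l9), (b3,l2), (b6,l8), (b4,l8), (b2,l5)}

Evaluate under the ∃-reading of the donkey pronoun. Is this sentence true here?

"it" takes "a loaf" as antecedent — a donkey pronoun bound across the clause boundary.
Weak reading: every baker b with some shaped-loaf has at least one shaped-loaf l such that baked(b,l) ∧ sliced(b,l).
Per baker: b1:✓  b2:✓  b3:✓  b4:✓  b5:✓  b6:✓
Every baker in the restrictor has a witness.

True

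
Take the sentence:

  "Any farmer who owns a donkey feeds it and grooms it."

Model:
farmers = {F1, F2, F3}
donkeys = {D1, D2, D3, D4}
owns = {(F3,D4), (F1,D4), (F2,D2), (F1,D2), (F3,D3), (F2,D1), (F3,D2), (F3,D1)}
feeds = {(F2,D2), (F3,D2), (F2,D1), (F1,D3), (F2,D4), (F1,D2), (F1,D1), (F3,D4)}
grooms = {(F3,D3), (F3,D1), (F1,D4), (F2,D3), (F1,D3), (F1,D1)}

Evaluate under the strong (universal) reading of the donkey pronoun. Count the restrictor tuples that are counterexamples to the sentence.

"it" takes "a donkey" as antecedent — a donkey pronoun bound across the clause boundary.
Strong reading: for every (f,d) with owns(f,d), feeds(f,d) ∧ grooms(f,d).
Restrictor pairs: (F1,D2) ✗  (F1,D4) ✗  (F2,D1) ✗  (F2,D2) ✗  (F3,D1) ✗  (F3,D2) ✗  (F3,D3) ✗  (F3,D4) ✗
Counterexamples (restrictor pairs failing the scope): 8.

8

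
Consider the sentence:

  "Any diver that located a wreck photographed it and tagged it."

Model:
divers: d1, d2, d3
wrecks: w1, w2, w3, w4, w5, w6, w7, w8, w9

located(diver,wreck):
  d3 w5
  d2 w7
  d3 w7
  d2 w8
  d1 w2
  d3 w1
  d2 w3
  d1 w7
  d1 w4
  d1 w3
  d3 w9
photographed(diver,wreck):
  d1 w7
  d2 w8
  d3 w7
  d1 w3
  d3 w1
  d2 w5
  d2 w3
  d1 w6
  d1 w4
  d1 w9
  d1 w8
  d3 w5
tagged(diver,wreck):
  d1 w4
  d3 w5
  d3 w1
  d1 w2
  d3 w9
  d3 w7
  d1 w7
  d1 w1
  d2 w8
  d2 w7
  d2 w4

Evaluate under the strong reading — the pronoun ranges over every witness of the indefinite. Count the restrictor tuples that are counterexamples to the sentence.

"it" takes "a wreck" as antecedent — a donkey pronoun bound across the clause boundary.
Strong reading: for every (d,w) with located(d,w), photographed(d,w) ∧ tagged(d,w).
Restrictor pairs: (d1,w2) ✗  (d1,w3) ✗  (d1,w4) ✓  (d1,w7) ✓  (d2,w3) ✗  (d2,w7) ✗  (d2,w8) ✓  (d3,w1) ✓  (d3,w5) ✓  (d3,w7) ✓  (d3,w9) ✗
Counterexamples (restrictor pairs failing the scope): 5.

5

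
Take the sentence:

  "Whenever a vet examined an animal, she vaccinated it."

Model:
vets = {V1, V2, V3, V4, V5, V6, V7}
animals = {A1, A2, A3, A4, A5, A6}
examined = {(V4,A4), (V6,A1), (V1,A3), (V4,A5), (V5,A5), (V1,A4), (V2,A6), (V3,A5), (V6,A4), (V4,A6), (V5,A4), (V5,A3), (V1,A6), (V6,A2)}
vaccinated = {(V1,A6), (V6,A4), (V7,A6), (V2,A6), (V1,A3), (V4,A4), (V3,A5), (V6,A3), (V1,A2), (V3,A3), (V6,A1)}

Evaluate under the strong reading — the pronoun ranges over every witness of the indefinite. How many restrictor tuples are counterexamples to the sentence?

7

"it" takes "an animal" as antecedent — a donkey pronoun bound across the clause boundary.
Strong reading: for every (v,a) with examined(v,a), vaccinated(v,a).
Restrictor pairs: (V1,A3) ✓  (V1,A4) ✗  (V1,A6) ✓  (V2,A6) ✓  (V3,A5) ✓  (V4,A4) ✓  (V4,A5) ✗  (V4,A6) ✗  (V5,A3) ✗  (V5,A4) ✗  (V5,A5) ✗  (V6,A1) ✓  (V6,A2) ✗  (V6,A4) ✓
Counterexamples (restrictor pairs failing the scope): 7.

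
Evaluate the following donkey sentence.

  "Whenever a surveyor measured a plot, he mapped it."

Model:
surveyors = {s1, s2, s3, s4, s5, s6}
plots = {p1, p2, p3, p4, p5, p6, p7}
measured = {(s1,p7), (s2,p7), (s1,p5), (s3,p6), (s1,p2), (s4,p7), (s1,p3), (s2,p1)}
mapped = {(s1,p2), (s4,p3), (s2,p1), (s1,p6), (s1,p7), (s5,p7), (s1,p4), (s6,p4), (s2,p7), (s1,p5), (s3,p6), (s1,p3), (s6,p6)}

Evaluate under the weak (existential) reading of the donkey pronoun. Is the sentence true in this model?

"it" takes "a plot" as antecedent — a donkey pronoun bound across the clause boundary.
Weak reading: every surveyor s with some measured-plot has at least one measured-plot p such that mapped(s,p).
Per surveyor: s1:✓  s2:✓  s3:✓  s4:✗
s4 has no witness among its measured-plots.

False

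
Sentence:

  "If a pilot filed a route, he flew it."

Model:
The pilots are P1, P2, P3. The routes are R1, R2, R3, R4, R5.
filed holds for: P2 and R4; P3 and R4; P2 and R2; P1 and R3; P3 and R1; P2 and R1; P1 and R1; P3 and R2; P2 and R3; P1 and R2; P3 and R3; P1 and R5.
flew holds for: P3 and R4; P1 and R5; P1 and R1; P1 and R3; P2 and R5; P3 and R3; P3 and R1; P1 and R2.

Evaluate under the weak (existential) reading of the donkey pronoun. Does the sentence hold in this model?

False

"it" takes "a route" as antecedent — a donkey pronoun bound across the clause boundary.
Weak reading: every pilot p with some filed-route has at least one filed-route r such that flew(p,r).
Per pilot: P1:✓  P2:✗  P3:✓
P2 has no witness among its filed-routes.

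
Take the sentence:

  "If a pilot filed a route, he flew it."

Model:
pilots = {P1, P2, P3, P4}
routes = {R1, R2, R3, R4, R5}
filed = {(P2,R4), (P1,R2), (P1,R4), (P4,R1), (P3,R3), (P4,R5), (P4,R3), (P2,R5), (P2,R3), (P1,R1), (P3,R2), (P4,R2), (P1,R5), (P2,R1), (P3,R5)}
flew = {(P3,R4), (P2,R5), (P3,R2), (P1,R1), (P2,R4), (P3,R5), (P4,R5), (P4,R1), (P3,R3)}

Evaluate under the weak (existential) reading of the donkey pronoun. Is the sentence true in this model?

True

"it" takes "a route" as antecedent — a donkey pronoun bound across the clause boundary.
Weak reading: every pilot p with some filed-route has at least one filed-route r such that flew(p,r).
Per pilot: P1:✓  P2:✓  P3:✓  P4:✓
Every pilot in the restrictor has a witness.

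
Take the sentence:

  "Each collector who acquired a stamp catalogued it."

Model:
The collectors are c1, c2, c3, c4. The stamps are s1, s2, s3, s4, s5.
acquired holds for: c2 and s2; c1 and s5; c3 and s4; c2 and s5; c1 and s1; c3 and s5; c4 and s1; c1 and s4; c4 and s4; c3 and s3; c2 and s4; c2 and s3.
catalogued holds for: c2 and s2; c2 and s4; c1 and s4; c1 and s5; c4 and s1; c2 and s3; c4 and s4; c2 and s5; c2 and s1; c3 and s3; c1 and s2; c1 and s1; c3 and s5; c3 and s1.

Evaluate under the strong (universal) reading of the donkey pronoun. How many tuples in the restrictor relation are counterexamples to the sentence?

"it" takes "a stamp" as antecedent — a donkey pronoun bound across the clause boundary.
Strong reading: for every (c,s) with acquired(c,s), catalogued(c,s).
Restrictor pairs: (c1,s1) ✓  (c1,s4) ✓  (c1,s5) ✓  (c2,s2) ✓  (c2,s3) ✓  (c2,s4) ✓  (c2,s5) ✓  (c3,s3) ✓  (c3,s4) ✗  (c3,s5) ✓  (c4,s1) ✓  (c4,s4) ✓
Counterexamples (restrictor pairs failing the scope): 1.

1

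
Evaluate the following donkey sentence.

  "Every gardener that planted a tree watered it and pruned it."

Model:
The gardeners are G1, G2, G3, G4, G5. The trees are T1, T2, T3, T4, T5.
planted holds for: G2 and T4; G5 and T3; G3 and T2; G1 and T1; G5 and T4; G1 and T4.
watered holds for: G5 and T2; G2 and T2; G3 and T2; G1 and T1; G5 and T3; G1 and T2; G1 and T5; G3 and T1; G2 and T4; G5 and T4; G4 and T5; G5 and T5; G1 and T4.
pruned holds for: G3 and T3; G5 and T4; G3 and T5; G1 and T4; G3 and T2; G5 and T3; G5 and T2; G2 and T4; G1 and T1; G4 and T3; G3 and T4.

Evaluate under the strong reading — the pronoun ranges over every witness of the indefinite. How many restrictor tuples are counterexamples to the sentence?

0

"it" takes "a tree" as antecedent — a donkey pronoun bound across the clause boundary.
Strong reading: for every (g,t) with planted(g,t), watered(g,t) ∧ pruned(g,t).
Restrictor pairs: (G1,T1) ✓  (G1,T4) ✓  (G2,T4) ✓  (G3,T2) ✓  (G5,T3) ✓  (G5,T4) ✓
Counterexamples (restrictor pairs failing the scope): 0.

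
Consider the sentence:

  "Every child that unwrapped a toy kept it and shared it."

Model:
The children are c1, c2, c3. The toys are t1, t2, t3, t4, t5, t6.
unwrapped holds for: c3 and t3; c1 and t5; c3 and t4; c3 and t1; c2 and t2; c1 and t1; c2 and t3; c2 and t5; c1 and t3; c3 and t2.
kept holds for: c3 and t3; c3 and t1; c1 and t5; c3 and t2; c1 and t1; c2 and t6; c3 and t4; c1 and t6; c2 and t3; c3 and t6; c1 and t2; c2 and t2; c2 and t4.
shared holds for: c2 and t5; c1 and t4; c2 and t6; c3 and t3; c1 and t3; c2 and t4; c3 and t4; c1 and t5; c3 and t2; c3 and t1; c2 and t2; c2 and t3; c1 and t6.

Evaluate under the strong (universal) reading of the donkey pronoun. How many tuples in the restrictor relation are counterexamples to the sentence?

"it" takes "a toy" as antecedent — a donkey pronoun bound across the clause boundary.
Strong reading: for every (c,t) with unwrapped(c,t), kept(c,t) ∧ shared(c,t).
Restrictor pairs: (c1,t1) ✗  (c1,t3) ✗  (c1,t5) ✓  (c2,t2) ✓  (c2,t3) ✓  (c2,t5) ✗  (c3,t1) ✓  (c3,t2) ✓  (c3,t3) ✓  (c3,t4) ✓
Counterexamples (restrictor pairs failing the scope): 3.

3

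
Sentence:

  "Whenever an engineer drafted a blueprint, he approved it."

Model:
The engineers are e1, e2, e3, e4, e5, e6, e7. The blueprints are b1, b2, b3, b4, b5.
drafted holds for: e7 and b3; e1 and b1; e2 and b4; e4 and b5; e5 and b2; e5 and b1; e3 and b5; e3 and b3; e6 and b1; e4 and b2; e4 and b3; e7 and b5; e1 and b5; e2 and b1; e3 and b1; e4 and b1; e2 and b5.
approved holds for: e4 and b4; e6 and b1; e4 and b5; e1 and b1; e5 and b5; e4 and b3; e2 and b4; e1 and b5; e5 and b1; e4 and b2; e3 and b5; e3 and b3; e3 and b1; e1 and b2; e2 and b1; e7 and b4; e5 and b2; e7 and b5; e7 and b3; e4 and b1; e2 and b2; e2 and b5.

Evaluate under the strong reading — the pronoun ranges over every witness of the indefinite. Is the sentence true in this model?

"it" takes "a blueprint" as antecedent — a donkey pronoun bound across the clause boundary.
Strong reading: for every (e,b) with drafted(e,b), approved(e,b).
Restrictor pairs: (e1,b1) ✓  (e1,b5) ✓  (e2,b1) ✓  (e2,b4) ✓  (e2,b5) ✓  (e3,b1) ✓  (e3,b3) ✓  (e3,b5) ✓  (e4,b1) ✓  (e4,b2) ✓  (e4,b3) ✓  (e4,b5) ✓  (e5,b1) ✓  (e5,b2) ✓  (e6,b1) ✓  (e7,b3) ✓  (e7,b5) ✓
Every restrictor pair satisfies the scope.

True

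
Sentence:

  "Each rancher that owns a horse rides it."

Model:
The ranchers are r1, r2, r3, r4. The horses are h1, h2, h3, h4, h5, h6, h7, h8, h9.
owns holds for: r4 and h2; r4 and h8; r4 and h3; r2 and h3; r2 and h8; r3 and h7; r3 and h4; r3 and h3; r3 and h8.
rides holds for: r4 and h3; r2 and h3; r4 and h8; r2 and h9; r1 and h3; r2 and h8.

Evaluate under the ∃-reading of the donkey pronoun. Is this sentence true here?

False

"it" takes "a horse" as antecedent — a donkey pronoun bound across the clause boundary.
Weak reading: every rancher r with some owns-horse has at least one owns-horse h such that rides(r,h).
Per rancher: r2:✓  r3:✗  r4:✓
r3 has no witness among its owns-horses.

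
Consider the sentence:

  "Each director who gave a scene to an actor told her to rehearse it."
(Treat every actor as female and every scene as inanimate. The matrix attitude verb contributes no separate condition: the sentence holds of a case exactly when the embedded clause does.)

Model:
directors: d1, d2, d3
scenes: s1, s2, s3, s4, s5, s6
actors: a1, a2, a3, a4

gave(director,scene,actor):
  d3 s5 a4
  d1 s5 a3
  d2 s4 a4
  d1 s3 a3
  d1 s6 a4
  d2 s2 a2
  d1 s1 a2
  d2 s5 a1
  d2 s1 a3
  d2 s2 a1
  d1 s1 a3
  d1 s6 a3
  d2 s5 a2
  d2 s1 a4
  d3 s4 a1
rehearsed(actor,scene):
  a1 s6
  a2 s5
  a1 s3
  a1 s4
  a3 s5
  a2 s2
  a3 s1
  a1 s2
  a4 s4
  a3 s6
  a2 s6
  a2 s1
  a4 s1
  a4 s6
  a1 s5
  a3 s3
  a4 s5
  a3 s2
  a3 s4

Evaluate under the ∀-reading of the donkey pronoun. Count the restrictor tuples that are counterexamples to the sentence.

0

"her" takes "an actor" as antecedent and "it" takes "a scene"; both are donkey pronouns co-varying with the restrictor.
Strong reading: for every (d,s,a) with gave(d,s,a), rehearsed(a,s).
Restrictor triples: (d1,s1,a2)→rehearsed(a2,s1) ✓  (d1,s1,a3)→rehearsed(a3,s1) ✓  (d1,s3,a3)→rehearsed(a3,s3) ✓  (d1,s5,a3)→rehearsed(a3,s5) ✓  (d1,s6,a3)→rehearsed(a3,s6) ✓  (d1,s6,a4)→rehearsed(a4,s6) ✓  (d2,s1,a3)→rehearsed(a3,s1) ✓  (d2,s1,a4)→rehearsed(a4,s1) ✓  (d2,s2,a1)→rehearsed(a1,s2) ✓  (d2,s2,a2)→rehearsed(a2,s2) ✓  (d2,s4,a4)→rehearsed(a4,s4) ✓  (d2,s5,a1)→rehearsed(a1,s5) ✓  (d2,s5,a2)→rehearsed(a2,s5) ✓  (d3,s4,a1)→rehearsed(a1,s4) ✓  (d3,s5,a4)→rehearsed(a4,s5) ✓
Counterexamples (restrictor triples failing the scope): 0.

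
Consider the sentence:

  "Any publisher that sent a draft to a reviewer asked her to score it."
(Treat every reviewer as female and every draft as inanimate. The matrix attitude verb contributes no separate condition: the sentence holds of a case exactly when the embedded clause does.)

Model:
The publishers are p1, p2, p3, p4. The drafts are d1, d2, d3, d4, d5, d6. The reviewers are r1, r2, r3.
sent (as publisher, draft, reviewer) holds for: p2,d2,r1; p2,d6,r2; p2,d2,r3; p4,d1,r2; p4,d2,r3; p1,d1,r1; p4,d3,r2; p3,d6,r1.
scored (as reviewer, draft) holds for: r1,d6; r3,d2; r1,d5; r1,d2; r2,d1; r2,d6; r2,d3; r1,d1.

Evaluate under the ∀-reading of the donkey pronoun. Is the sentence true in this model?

True

"her" takes "a reviewer" as antecedent and "it" takes "a draft"; both are donkey pronouns co-varying with the restrictor.
Strong reading: for every (p,d,r) with sent(p,d,r), scored(r,d).
Restrictor triples: (p1,d1,r1)→scored(r1,d1) ✓  (p2,d2,r1)→scored(r1,d2) ✓  (p2,d2,r3)→scored(r3,d2) ✓  (p2,d6,r2)→scored(r2,d6) ✓  (p3,d6,r1)→scored(r1,d6) ✓  (p4,d1,r2)→scored(r2,d1) ✓  (p4,d2,r3)→scored(r3,d2) ✓  (p4,d3,r2)→scored(r2,d3) ✓
Every restrictor triple satisfies the scope.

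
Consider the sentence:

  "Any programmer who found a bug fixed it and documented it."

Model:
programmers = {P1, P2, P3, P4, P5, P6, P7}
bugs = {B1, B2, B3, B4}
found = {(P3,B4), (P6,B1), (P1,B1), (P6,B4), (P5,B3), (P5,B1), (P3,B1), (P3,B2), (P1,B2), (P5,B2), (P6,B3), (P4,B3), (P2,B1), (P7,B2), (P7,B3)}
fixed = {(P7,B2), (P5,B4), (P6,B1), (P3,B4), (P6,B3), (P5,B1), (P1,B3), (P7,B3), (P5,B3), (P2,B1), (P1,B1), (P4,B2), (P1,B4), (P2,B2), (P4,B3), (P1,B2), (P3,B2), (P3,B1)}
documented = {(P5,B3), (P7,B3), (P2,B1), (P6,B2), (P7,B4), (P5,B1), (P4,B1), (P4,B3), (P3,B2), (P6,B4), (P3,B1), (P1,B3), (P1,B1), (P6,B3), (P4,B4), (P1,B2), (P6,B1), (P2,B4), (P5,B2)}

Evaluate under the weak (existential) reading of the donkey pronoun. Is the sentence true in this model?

True

"it" takes "a bug" as antecedent — a donkey pronoun bound across the clause boundary.
Weak reading: every programmer p with some found-bug has at least one found-bug b such that fixed(p,b) ∧ documented(p,b).
Per programmer: P1:✓  P2:✓  P3:✓  P4:✓  P5:✓  P6:✓  P7:✓
Every programmer in the restrictor has a witness.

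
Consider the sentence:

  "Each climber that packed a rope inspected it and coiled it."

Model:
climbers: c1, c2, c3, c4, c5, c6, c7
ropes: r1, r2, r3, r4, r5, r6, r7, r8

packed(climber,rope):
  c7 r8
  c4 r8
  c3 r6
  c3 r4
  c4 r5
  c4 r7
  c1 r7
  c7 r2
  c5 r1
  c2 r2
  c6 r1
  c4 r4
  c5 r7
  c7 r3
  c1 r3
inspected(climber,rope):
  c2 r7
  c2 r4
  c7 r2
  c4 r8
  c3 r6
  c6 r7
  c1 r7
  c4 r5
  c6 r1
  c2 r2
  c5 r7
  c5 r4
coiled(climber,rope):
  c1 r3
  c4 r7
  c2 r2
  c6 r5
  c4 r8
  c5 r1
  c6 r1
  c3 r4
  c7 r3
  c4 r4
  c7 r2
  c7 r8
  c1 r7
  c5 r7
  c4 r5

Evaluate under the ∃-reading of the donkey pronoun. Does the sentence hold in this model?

False

"it" takes "a rope" as antecedent — a donkey pronoun bound across the clause boundary.
Weak reading: every climber c with some packed-rope has at least one packed-rope r such that inspected(c,r) ∧ coiled(c,r).
Per climber: c1:✓  c2:✓  c3:✗  c4:✓  c5:✓  c6:✓  c7:✓
c3 has no witness among its packed-ropes.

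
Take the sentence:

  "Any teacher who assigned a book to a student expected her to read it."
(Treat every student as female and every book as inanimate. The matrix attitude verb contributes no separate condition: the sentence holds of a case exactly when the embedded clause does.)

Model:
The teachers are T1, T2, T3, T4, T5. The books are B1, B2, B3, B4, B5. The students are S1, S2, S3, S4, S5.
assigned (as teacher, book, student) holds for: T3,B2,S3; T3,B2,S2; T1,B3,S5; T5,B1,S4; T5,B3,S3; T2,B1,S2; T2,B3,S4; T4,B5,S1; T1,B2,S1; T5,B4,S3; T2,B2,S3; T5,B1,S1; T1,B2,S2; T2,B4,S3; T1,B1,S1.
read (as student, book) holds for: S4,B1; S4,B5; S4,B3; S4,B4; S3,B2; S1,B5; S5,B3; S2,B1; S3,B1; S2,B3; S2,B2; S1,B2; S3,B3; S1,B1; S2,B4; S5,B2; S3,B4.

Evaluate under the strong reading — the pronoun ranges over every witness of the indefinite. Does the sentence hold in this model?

True

"her" takes "a student" as antecedent and "it" takes "a book"; both are donkey pronouns co-varying with the restrictor.
Strong reading: for every (t,b,s) with assigned(t,b,s), read(s,b).
Restrictor triples: (T1,B1,S1)→read(S1,B1) ✓  (T1,B2,S1)→read(S1,B2) ✓  (T1,B2,S2)→read(S2,B2) ✓  (T1,B3,S5)→read(S5,B3) ✓  (T2,B1,S2)→read(S2,B1) ✓  (T2,B2,S3)→read(S3,B2) ✓  (T2,B3,S4)→read(S4,B3) ✓  (T2,B4,S3)→read(S3,B4) ✓  (T3,B2,S2)→read(S2,B2) ✓  (T3,B2,S3)→read(S3,B2) ✓  (T4,B5,S1)→read(S1,B5) ✓  (T5,B1,S1)→read(S1,B1) ✓  (T5,B1,S4)→read(S4,B1) ✓  (T5,B3,S3)→read(S3,B3) ✓  (T5,B4,S3)→read(S3,B4) ✓
Every restrictor triple satisfies the scope.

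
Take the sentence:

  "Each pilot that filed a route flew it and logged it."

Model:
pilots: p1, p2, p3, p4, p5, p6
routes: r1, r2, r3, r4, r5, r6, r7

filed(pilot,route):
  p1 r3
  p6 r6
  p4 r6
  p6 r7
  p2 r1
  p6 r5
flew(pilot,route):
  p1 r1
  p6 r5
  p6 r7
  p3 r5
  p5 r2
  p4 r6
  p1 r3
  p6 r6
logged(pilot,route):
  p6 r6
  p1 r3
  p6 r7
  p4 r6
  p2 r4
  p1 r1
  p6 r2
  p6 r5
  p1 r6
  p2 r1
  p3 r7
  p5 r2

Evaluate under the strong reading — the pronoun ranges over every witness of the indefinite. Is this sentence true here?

False

"it" takes "a route" as antecedent — a donkey pronoun bound across the clause boundary.
Strong reading: for every (p,r) with filed(p,r), flew(p,r) ∧ logged(p,r).
Restrictor pairs: (p1,r3) ✓  (p2,r1) ✗  (p4,r6) ✓  (p6,r5) ✓  (p6,r6) ✓  (p6,r7) ✓
Counterexample: (p2,r1) is in filed but fails the scope.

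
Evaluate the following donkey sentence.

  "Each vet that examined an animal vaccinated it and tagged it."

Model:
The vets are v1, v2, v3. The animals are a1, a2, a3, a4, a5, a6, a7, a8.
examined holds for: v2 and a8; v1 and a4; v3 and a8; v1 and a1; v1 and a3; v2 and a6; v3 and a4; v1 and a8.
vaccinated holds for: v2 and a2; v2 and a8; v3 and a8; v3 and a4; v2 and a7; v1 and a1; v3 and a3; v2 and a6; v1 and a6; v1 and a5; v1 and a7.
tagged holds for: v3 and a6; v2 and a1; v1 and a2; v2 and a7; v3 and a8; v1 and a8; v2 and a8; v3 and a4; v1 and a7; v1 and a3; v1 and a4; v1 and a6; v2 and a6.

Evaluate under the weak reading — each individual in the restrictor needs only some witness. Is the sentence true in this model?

"it" takes "an animal" as antecedent — a donkey pronoun bound across the clause boundary.
Weak reading: every vet v with some examined-animal has at least one examined-animal a such that vaccinated(v,a) ∧ tagged(v,a).
Per vet: v1:✗  v2:✓  v3:✓
v1 has no witness among its examined-animals.

False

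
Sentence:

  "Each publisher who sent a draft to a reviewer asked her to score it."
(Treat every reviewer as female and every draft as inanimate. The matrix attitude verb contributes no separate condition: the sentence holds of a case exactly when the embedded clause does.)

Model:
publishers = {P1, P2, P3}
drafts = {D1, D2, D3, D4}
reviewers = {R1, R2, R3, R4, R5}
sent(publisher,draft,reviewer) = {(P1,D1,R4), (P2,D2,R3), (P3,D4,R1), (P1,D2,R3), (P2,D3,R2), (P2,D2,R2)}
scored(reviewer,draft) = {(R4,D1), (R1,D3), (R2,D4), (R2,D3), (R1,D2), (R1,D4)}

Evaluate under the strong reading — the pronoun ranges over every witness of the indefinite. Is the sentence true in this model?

"her" takes "a reviewer" as antecedent and "it" takes "a draft"; both are donkey pronouns co-varying with the restrictor.
Strong reading: for every (p,d,r) with sent(p,d,r), scored(r,d).
Restrictor triples: (P1,D1,R4)→scored(R4,D1) ✓  (P1,D2,R3)→scored(R3,D2) ✗  (P2,D2,R2)→scored(R2,D2) ✗  (P2,D2,R3)→scored(R3,D2) ✗  (P2,D3,R2)→scored(R2,D3) ✓  (P3,D4,R1)→scored(R1,D4) ✓
Counterexample: (P1,D2,R3) — scored(R3,D2) does not hold.

False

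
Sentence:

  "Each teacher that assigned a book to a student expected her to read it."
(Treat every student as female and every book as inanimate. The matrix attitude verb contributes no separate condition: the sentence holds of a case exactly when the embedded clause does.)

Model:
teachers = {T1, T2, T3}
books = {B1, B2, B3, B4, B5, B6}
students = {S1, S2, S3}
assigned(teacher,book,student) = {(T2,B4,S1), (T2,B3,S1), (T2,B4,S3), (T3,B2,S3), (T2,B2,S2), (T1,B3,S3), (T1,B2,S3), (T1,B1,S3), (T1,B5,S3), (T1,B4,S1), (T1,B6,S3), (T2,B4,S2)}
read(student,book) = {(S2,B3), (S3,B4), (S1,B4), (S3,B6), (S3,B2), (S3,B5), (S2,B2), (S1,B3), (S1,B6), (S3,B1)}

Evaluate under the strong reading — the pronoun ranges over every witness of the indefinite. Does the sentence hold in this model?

False

"her" takes "a student" as antecedent and "it" takes "a book"; both are donkey pronouns co-varying with the restrictor.
Strong reading: for every (t,b,s) with assigned(t,b,s), read(s,b).
Restrictor triples: (T1,B1,S3)→read(S3,B1) ✓  (T1,B2,S3)→read(S3,B2) ✓  (T1,B3,S3)→read(S3,B3) ✗  (T1,B4,S1)→read(S1,B4) ✓  (T1,B5,S3)→read(S3,B5) ✓  (T1,B6,S3)→read(S3,B6) ✓  (T2,B2,S2)→read(S2,B2) ✓  (T2,B3,S1)→read(S1,B3) ✓  (T2,B4,S1)→read(S1,B4) ✓  (T2,B4,S2)→read(S2,B4) ✗  (T2,B4,S3)→read(S3,B4) ✓  (T3,B2,S3)→read(S3,B2) ✓
Counterexample: (T1,B3,S3) — read(S3,B3) does not hold.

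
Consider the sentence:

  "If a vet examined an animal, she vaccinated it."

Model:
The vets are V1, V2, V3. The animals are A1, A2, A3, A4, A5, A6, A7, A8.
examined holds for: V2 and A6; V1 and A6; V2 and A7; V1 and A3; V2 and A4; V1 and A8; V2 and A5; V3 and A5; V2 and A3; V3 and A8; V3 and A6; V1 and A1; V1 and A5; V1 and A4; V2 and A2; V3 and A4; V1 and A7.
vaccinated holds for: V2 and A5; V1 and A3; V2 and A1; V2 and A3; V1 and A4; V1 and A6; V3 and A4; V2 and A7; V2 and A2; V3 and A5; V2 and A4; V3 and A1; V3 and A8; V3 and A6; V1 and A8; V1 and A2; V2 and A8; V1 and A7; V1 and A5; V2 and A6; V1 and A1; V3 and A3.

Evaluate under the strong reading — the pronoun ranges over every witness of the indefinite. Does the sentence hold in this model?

"it" takes "an animal" as antecedent — a donkey pronoun bound across the clause boundary.
Strong reading: for every (v,a) with examined(v,a), vaccinated(v,a).
Restrictor pairs: (V1,A1) ✓  (V1,A3) ✓  (V1,A4) ✓  (V1,A5) ✓  (V1,A6) ✓  (V1,A7) ✓  (V1,A8) ✓  (V2,A2) ✓  (V2,A3) ✓  (V2,A4) ✓  (V2,A5) ✓  (V2,A6) ✓  (V2,A7) ✓  (V3,A4) ✓  (V3,A5) ✓  (V3,A6) ✓  (V3,A8) ✓
Every restrictor pair satisfies the scope.

True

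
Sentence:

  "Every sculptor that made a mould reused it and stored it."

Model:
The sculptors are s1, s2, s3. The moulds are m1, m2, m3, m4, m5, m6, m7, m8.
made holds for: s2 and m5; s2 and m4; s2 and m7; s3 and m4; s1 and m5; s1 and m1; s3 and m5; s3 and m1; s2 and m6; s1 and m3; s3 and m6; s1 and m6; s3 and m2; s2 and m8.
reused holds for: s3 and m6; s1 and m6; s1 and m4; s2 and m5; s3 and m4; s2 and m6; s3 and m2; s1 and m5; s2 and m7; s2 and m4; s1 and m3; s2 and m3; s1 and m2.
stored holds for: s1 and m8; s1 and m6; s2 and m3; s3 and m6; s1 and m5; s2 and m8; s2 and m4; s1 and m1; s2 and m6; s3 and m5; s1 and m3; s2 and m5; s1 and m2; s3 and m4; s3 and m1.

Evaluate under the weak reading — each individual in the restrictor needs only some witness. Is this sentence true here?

"it" takes "a mould" as antecedent — a donkey pronoun bound across the clause boundary.
Weak reading: every sculptor s with some made-mould has at least one made-mould m such that reused(s,m) ∧ stored(s,m).
Per sculptor: s1:✓  s2:✓  s3:✓
Every sculptor in the restrictor has a witness.

True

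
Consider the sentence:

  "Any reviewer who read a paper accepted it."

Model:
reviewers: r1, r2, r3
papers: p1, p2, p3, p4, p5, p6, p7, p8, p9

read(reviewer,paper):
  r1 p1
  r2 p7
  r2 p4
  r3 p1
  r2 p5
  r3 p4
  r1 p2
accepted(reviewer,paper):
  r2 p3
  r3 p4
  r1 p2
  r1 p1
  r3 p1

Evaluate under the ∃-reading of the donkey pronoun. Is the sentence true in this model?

"it" takes "a paper" as antecedent — a donkey pronoun bound across the clause boundary.
Weak reading: every reviewer r with some read-paper has at least one read-paper p such that accepted(r,p).
Per reviewer: r1:✓  r2:✗  r3:✓
r2 has no witness among its read-papers.

False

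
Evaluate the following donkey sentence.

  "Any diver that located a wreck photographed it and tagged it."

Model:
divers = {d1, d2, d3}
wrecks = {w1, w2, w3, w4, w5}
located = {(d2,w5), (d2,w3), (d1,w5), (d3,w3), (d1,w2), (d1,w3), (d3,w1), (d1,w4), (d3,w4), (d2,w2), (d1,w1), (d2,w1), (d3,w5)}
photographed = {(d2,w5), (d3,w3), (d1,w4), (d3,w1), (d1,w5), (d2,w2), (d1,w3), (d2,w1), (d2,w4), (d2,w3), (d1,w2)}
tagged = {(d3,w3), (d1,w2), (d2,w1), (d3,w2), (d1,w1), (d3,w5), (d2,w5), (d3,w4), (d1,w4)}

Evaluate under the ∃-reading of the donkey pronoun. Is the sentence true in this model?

"it" takes "a wreck" as antecedent — a donkey pronoun bound across the clause boundary.
Weak reading: every diver d with some located-wreck has at least one located-wreck w such that photographed(d,w) ∧ tagged(d,w).
Per diver: d1:✓  d2:✓  d3:✓
Every diver in the restrictor has a witness.

True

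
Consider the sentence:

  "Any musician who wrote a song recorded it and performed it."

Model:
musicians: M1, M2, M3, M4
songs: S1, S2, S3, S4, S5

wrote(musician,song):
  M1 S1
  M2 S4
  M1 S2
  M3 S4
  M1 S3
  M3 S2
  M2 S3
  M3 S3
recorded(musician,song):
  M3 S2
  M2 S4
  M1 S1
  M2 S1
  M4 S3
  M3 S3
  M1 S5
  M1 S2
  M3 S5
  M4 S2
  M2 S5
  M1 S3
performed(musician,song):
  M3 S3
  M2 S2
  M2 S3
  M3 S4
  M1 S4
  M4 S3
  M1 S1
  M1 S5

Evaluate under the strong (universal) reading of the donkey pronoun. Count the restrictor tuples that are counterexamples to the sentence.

6

"it" takes "a song" as antecedent — a donkey pronoun bound across the clause boundary.
Strong reading: for every (m,s) with wrote(m,s), recorded(m,s) ∧ performed(m,s).
Restrictor pairs: (M1,S1) ✓  (M1,S2) ✗  (M1,S3) ✗  (M2,S3) ✗  (M2,S4) ✗  (M3,S2) ✗  (M3,S3) ✓  (M3,S4) ✗
Counterexamples (restrictor pairs failing the scope): 6.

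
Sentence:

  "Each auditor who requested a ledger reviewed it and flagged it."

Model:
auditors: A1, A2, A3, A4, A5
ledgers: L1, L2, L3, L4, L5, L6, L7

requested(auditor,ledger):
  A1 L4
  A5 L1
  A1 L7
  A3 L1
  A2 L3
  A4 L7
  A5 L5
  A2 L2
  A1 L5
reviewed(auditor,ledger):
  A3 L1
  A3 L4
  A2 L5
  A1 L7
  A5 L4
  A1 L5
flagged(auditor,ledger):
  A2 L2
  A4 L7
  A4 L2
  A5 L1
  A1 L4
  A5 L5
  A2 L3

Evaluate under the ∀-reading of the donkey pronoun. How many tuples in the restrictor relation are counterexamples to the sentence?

"it" takes "a ledger" as antecedent — a donkey pronoun bound across the clause boundary.
Strong reading: for every (a,l) with requested(a,l), reviewed(a,l) ∧ flagged(a,l).
Restrictor pairs: (A1,L4) ✗  (A1,L5) ✗  (A1,L7) ✗  (A2,L2) ✗  (A2,L3) ✗  (A3,L1) ✗  (A4,L7) ✗  (A5,L1) ✗  (A5,L5) ✗
Counterexamples (restrictor pairs failing the scope): 9.

9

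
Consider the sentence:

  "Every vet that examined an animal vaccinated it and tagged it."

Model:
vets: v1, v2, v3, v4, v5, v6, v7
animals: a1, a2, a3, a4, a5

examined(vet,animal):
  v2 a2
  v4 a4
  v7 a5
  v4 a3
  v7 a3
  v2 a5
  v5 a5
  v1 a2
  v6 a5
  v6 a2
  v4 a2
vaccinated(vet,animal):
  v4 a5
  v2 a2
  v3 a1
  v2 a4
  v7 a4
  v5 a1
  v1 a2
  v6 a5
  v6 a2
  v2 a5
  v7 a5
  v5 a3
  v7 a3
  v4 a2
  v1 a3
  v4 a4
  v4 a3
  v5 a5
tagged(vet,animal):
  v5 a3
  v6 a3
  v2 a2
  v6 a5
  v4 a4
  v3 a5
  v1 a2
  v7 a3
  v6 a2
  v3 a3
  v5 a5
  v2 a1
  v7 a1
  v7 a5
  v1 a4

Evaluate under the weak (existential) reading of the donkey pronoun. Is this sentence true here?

"it" takes "an animal" as antecedent — a donkey pronoun bound across the clause boundary.
Weak reading: every vet v with some examined-animal has at least one examined-animal a such that vaccinated(v,a) ∧ tagged(v,a).
Per vet: v1:✓  v2:✓  v4:✓  v5:✓  v6:✓  v7:✓
Every vet in the restrictor has a witness.

True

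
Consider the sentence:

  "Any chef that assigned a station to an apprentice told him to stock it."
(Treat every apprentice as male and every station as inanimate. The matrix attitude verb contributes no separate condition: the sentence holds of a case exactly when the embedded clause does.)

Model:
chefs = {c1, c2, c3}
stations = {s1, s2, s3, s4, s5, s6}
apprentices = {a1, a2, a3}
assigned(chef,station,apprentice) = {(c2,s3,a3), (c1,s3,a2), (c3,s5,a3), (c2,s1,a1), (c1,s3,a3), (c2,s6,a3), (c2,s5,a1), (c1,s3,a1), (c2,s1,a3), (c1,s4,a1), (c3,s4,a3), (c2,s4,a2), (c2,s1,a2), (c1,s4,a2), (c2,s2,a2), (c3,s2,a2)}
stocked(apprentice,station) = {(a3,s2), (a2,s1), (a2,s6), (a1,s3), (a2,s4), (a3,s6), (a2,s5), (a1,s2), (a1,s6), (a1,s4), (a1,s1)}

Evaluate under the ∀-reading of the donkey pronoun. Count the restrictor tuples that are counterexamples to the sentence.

"him" takes "an apprentice" as antecedent and "it" takes "a station"; both are donkey pronouns co-varying with the restrictor.
Strong reading: for every (c,s,a) with assigned(c,s,a), stocked(a,s).
Restrictor triples: (c1,s3,a1)→stocked(a1,s3) ✓  (c1,s3,a2)→stocked(a2,s3) ✗  (c1,s3,a3)→stocked(a3,s3) ✗  (c1,s4,a1)→stocked(a1,s4) ✓  (c1,s4,a2)→stocked(a2,s4) ✓  (c2,s1,a1)→stocked(a1,s1) ✓  (c2,s1,a2)→stocked(a2,s1) ✓  (c2,s1,a3)→stocked(a3,s1) ✗  (c2,s2,a2)→stocked(a2,s2) ✗  (c2,s3,a3)→stocked(a3,s3) ✗  (c2,s4,a2)→stocked(a2,s4) ✓  (c2,s5,a1)→stocked(a1,s5) ✗  (c2,s6,a3)→stocked(a3,s6) ✓  (c3,s2,a2)→stocked(a2,s2) ✗  (c3,s4,a3)→stocked(a3,s4) ✗  (c3,s5,a3)→stocked(a3,s5) ✗
Counterexamples (restrictor triples failing the scope): 9.

9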